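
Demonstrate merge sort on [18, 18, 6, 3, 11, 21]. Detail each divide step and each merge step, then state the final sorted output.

Merge sort trace:

Split: [18, 18, 6, 3, 11, 21] -> [18, 18, 6] and [3, 11, 21]
  Split: [18, 18, 6] -> [18] and [18, 6]
    Split: [18, 6] -> [18] and [6]
    Merge: [18] + [6] -> [6, 18]
  Merge: [18] + [6, 18] -> [6, 18, 18]
  Split: [3, 11, 21] -> [3] and [11, 21]
    Split: [11, 21] -> [11] and [21]
    Merge: [11] + [21] -> [11, 21]
  Merge: [3] + [11, 21] -> [3, 11, 21]
Merge: [6, 18, 18] + [3, 11, 21] -> [3, 6, 11, 18, 18, 21]

Final sorted array: [3, 6, 11, 18, 18, 21]

The merge sort proceeds by recursively splitting the array and merging sorted halves.
After all merges, the sorted array is [3, 6, 11, 18, 18, 21].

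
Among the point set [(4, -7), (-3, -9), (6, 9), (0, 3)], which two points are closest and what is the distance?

Computing all pairwise distances among 4 points:

d((4, -7), (-3, -9)) = 7.2801 <-- minimum
d((4, -7), (6, 9)) = 16.1245
d((4, -7), (0, 3)) = 10.7703
d((-3, -9), (6, 9)) = 20.1246
d((-3, -9), (0, 3)) = 12.3693
d((6, 9), (0, 3)) = 8.4853

Closest pair: (4, -7) and (-3, -9) with distance 7.2801

The closest pair is (4, -7) and (-3, -9) with Euclidean distance 7.2801. For 4 points, brute-force pairwise comparison is shown above. For large n, the divide-and-conquer algorithm (sort by x, recurse on halves, check the dividing strip) achieves O(n log n).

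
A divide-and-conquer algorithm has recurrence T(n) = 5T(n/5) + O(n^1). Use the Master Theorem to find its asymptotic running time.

Master Theorem for T(n) = 5T(n/5) + O(n^1):

a = 5, b = 5, c = 1
log_b(a) = log_5(5) = 1.0000

Case 2: c = 1 = log_5(5) = 1.0000
T(n) = O(n^1 log n) = O(n log n)

For T(n) = 5T(n/5) + O(n^1): log_5(5) = 1.0000. This is Case 2 of the Master Theorem (c = log_b(a), equal work at all levels), giving O(n log n).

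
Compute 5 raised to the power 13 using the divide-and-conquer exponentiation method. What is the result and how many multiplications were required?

Computing 5^13 by squaring (build up from 5^1; each line after the first costs one multiplication):

5^1 = 5
5^2 = (5^1)^2 = 5^2 = 25
5^3 = 5 * 5^2 = 5 * 25 = 125
5^6 = (5^3)^2 = 125^2 = 15625
5^12 = (5^6)^2 = 15625^2 = 244140625
5^13 = 5 * 5^12 = 5 * 244140625 = 1220703125

Result: 1220703125
Multiplications needed: 5 (5 lines after 5^1)

5^13 = 1220703125. Using exponentiation by squaring, this requires 5 multiplications. The key idea: if the exponent is even, square the half-power; if odd, multiply by the base once.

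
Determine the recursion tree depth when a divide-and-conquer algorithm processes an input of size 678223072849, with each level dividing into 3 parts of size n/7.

For divide and conquer with division factor 7:

Problem sizes at each level:
Level 0: 678223072849
Level 1: 96889010407
Level 2: 13841287201
Level 3: 1977326743
Level 4: 282475249
Level 5: 40353607
Level 6: 5764801
Level 7: 823543
Level 8: 117649
Level 9: 16807
Level 10: 2401
Level 11: 343
Level 12: 49
Level 13: 7
Level 14: 1

The root is level 0 and the size-1 base case is level 14 (the tree spans levels 0 through 14, i.e. 15 levels counting the root), so the depth is the number of divisions: log_7(678223072849) = 14

The recursion tree depth is log_7(678223072849) = 14. At each level, the problem size is divided by 7, so it takes 14 divisions to reduce to a base case of size 1. The algorithm makes 3 recursive calls at each level.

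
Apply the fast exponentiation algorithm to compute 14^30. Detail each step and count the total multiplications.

Computing 14^30 by squaring (build up from 14^1; each line after the first costs one multiplication):

14^1 = 14
14^2 = (14^1)^2 = 14^2 = 196
14^3 = 14 * 14^2 = 14 * 196 = 2744
14^6 = (14^3)^2 = 2744^2 = 7529536
14^7 = 14 * 14^6 = 14 * 7529536 = 105413504
14^14 = (14^7)^2 = 105413504^2 = 11112006825558016
14^15 = 14 * 14^14 = 14 * 11112006825558016 = 155568095557812224
14^30 = (14^15)^2 = 155568095557812224^2 = 24201432355484595421941037243826176

Result: 24201432355484595421941037243826176
Multiplications needed: 7 (7 lines after 14^1)

14^30 = 24201432355484595421941037243826176. Using exponentiation by squaring, this requires 7 multiplications. The key idea: if the exponent is even, square the half-power; if odd, multiply by the base once.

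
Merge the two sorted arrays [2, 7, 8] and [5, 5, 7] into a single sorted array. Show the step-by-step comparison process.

Merging process:

Compare 2 vs 5: take 2 from left. Merged: [2]
Compare 7 vs 5: take 5 from right. Merged: [2, 5]
Compare 7 vs 5: take 5 from right. Merged: [2, 5, 5]
Compare 7 vs 7: take 7 from left. Merged: [2, 5, 5, 7]
Compare 8 vs 7: take 7 from right. Merged: [2, 5, 5, 7, 7]
Append remaining from left: [8]. Merged: [2, 5, 5, 7, 7, 8]

Final merged array: [2, 5, 5, 7, 7, 8]
Total comparisons: 5

The merged array is [2, 5, 5, 7, 7, 8], requiring 5 comparisons. The merge step runs in O(n) time where n is the total number of elements.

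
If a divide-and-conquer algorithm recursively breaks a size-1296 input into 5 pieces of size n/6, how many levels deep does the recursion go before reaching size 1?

For divide and conquer with division factor 6:

Problem sizes at each level:
Level 0: 1296
Level 1: 216
Level 2: 36
Level 3: 6
Level 4: 1

The root is level 0 and the size-1 base case is level 4 (the tree spans levels 0 through 4, i.e. 5 levels counting the root), so the depth is the number of divisions: log_6(1296) = 4

The recursion tree depth is log_6(1296) = 4. At each level, the problem size is divided by 6, so it takes 4 divisions to reduce to a base case of size 1. The algorithm makes 5 recursive calls at each level.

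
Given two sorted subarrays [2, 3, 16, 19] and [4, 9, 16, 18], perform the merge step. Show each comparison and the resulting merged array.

Merging process:

Compare 2 vs 4: take 2 from left. Merged: [2]
Compare 3 vs 4: take 3 from left. Merged: [2, 3]
Compare 16 vs 4: take 4 from right. Merged: [2, 3, 4]
Compare 16 vs 9: take 9 from right. Merged: [2, 3, 4, 9]
Compare 16 vs 16: take 16 from left. Merged: [2, 3, 4, 9, 16]
Compare 19 vs 16: take 16 from right. Merged: [2, 3, 4, 9, 16, 16]
Compare 19 vs 18: take 18 from right. Merged: [2, 3, 4, 9, 16, 16, 18]
Append remaining from left: [19]. Merged: [2, 3, 4, 9, 16, 16, 18, 19]

Final merged array: [2, 3, 4, 9, 16, 16, 18, 19]
Total comparisons: 7

The merged array is [2, 3, 4, 9, 16, 16, 18, 19], requiring 7 comparisons. The merge step runs in O(n) time where n is the total number of elements.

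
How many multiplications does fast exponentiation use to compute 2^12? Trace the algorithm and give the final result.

Computing 2^12 by squaring (build up from 2^1; each line after the first costs one multiplication):

2^1 = 2
2^2 = (2^1)^2 = 2^2 = 4
2^3 = 2 * 2^2 = 2 * 4 = 8
2^6 = (2^3)^2 = 8^2 = 64
2^12 = (2^6)^2 = 64^2 = 4096

Result: 4096
Multiplications needed: 4 (4 lines after 2^1)

2^12 = 4096. Using exponentiation by squaring, this requires 4 multiplications. The key idea: if the exponent is even, square the half-power; if odd, multiply by the base once.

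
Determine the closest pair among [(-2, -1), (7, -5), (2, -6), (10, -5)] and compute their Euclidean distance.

Computing all pairwise distances among 4 points:

d((-2, -1), (7, -5)) = 9.8489
d((-2, -1), (2, -6)) = 6.4031
d((-2, -1), (10, -5)) = 12.6491
d((7, -5), (2, -6)) = 5.099
d((7, -5), (10, -5)) = 3.0 <-- minimum
d((2, -6), (10, -5)) = 8.0623

Closest pair: (7, -5) and (10, -5) with distance 3.0

The closest pair is (7, -5) and (10, -5) with Euclidean distance 3.0. For 4 points, brute-force pairwise comparison is shown above. For large n, the divide-and-conquer algorithm (sort by x, recurse on halves, check the dividing strip) achieves O(n log n).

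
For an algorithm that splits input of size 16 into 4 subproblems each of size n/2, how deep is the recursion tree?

For divide and conquer with division factor 2:

Problem sizes at each level:
Level 0: 16
Level 1: 8
Level 2: 4
Level 3: 2
Level 4: 1

The root is level 0 and the size-1 base case is level 4 (the tree spans levels 0 through 4, i.e. 5 levels counting the root), so the depth is the number of divisions: log_2(16) = 4

The recursion tree depth is log_2(16) = 4. At each level, the problem size is divided by 2, so it takes 4 divisions to reduce to a base case of size 1. The algorithm makes 4 recursive calls at each level.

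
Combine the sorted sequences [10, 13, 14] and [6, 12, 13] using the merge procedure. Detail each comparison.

Merging process:

Compare 10 vs 6: take 6 from right. Merged: [6]
Compare 10 vs 12: take 10 from left. Merged: [6, 10]
Compare 13 vs 12: take 12 from right. Merged: [6, 10, 12]
Compare 13 vs 13: take 13 from left. Merged: [6, 10, 12, 13]
Compare 14 vs 13: take 13 from right. Merged: [6, 10, 12, 13, 13]
Append remaining from left: [14]. Merged: [6, 10, 12, 13, 13, 14]

Final merged array: [6, 10, 12, 13, 13, 14]
Total comparisons: 5

The merged array is [6, 10, 12, 13, 13, 14], requiring 5 comparisons. The merge step runs in O(n) time where n is the total number of elements.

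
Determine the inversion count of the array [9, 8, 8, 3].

Finding inversions in [9, 8, 8, 3]:

(0, 1): arr[0]=9 > arr[1]=8
(0, 2): arr[0]=9 > arr[2]=8
(0, 3): arr[0]=9 > arr[3]=3
(1, 3): arr[1]=8 > arr[3]=3
(2, 3): arr[2]=8 > arr[3]=3

Total inversions: 5

The array has 5 inversion(s): (0,1), (0,2), (0,3), (1,3), (2,3). Each pair (i,j) satisfies i < j and arr[i] > arr[j].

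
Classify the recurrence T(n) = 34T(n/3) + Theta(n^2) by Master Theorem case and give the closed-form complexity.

Master Theorem for T(n) = 34T(n/3) + O(n^2):

a = 34, b = 3, c = 2
log_b(a) = log_3(34) = 3.2098

Case 1: c = 2 < log_3(34) = 3.2098
T(n) = O(n^(log_3 34))

For T(n) = 34T(n/3) + O(n^2): log_3(34) = 3.2098. This is Case 1 of the Master Theorem (c < log_b(a), work dominated by leaves), giving O(n^(log_3 34)).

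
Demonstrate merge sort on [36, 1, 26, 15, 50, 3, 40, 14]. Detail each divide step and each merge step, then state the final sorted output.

Merge sort trace:

Split: [36, 1, 26, 15, 50, 3, 40, 14] -> [36, 1, 26, 15] and [50, 3, 40, 14]
  Split: [36, 1, 26, 15] -> [36, 1] and [26, 15]
    Split: [36, 1] -> [36] and [1]
    Merge: [36] + [1] -> [1, 36]
    Split: [26, 15] -> [26] and [15]
    Merge: [26] + [15] -> [15, 26]
  Merge: [1, 36] + [15, 26] -> [1, 15, 26, 36]
  Split: [50, 3, 40, 14] -> [50, 3] and [40, 14]
    Split: [50, 3] -> [50] and [3]
    Merge: [50] + [3] -> [3, 50]
    Split: [40, 14] -> [40] and [14]
    Merge: [40] + [14] -> [14, 40]
  Merge: [3, 50] + [14, 40] -> [3, 14, 40, 50]
Merge: [1, 15, 26, 36] + [3, 14, 40, 50] -> [1, 3, 14, 15, 26, 36, 40, 50]

Final sorted array: [1, 3, 14, 15, 26, 36, 40, 50]

The merge sort proceeds by recursively splitting the array and merging sorted halves.
After all merges, the sorted array is [1, 3, 14, 15, 26, 36, 40, 50].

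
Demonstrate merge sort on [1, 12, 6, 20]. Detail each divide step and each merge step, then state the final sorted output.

Merge sort trace:

Split: [1, 12, 6, 20] -> [1, 12] and [6, 20]
  Split: [1, 12] -> [1] and [12]
  Merge: [1] + [12] -> [1, 12]
  Split: [6, 20] -> [6] and [20]
  Merge: [6] + [20] -> [6, 20]
Merge: [1, 12] + [6, 20] -> [1, 6, 12, 20]

Final sorted array: [1, 6, 12, 20]

The merge sort proceeds by recursively splitting the array and merging sorted halves.
After all merges, the sorted array is [1, 6, 12, 20].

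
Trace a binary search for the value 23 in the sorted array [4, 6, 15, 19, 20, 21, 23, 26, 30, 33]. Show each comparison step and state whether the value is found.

Binary search for 23 in [4, 6, 15, 19, 20, 21, 23, 26, 30, 33]:

lo=0, hi=9, mid=4, arr[mid]=20 -> 20 < 23, search right half
lo=5, hi=9, mid=7, arr[mid]=26 -> 26 > 23, search left half
lo=5, hi=6, mid=5, arr[mid]=21 -> 21 < 23, search right half
lo=6, hi=6, mid=6, arr[mid]=23 -> Found target at index 6!

Binary search finds 23 at index 6 after 4 comparisons. The search repeatedly halves the search space by comparing with the middle element.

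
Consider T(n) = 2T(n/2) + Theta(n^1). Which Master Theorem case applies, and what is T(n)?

Master Theorem for T(n) = 2T(n/2) + O(n^1):

a = 2, b = 2, c = 1
log_b(a) = log_2(2) = 1.0000

Case 2: c = 1 = log_2(2) = 1.0000
T(n) = O(n^1 log n) = O(n log n)

For T(n) = 2T(n/2) + O(n^1): log_2(2) = 1.0000. This is Case 2 of the Master Theorem (c = log_b(a), equal work at all levels), giving O(n log n).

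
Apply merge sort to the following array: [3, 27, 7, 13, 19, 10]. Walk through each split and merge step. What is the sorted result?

Merge sort trace:

Split: [3, 27, 7, 13, 19, 10] -> [3, 27, 7] and [13, 19, 10]
  Split: [3, 27, 7] -> [3] and [27, 7]
    Split: [27, 7] -> [27] and [7]
    Merge: [27] + [7] -> [7, 27]
  Merge: [3] + [7, 27] -> [3, 7, 27]
  Split: [13, 19, 10] -> [13] and [19, 10]
    Split: [19, 10] -> [19] and [10]
    Merge: [19] + [10] -> [10, 19]
  Merge: [13] + [10, 19] -> [10, 13, 19]
Merge: [3, 7, 27] + [10, 13, 19] -> [3, 7, 10, 13, 19, 27]

Final sorted array: [3, 7, 10, 13, 19, 27]

The merge sort proceeds by recursively splitting the array and merging sorted halves.
After all merges, the sorted array is [3, 7, 10, 13, 19, 27].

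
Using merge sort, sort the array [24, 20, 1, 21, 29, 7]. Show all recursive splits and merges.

Merge sort trace:

Split: [24, 20, 1, 21, 29, 7] -> [24, 20, 1] and [21, 29, 7]
  Split: [24, 20, 1] -> [24] and [20, 1]
    Split: [20, 1] -> [20] and [1]
    Merge: [20] + [1] -> [1, 20]
  Merge: [24] + [1, 20] -> [1, 20, 24]
  Split: [21, 29, 7] -> [21] and [29, 7]
    Split: [29, 7] -> [29] and [7]
    Merge: [29] + [7] -> [7, 29]
  Merge: [21] + [7, 29] -> [7, 21, 29]
Merge: [1, 20, 24] + [7, 21, 29] -> [1, 7, 20, 21, 24, 29]

Final sorted array: [1, 7, 20, 21, 24, 29]

The merge sort proceeds by recursively splitting the array and merging sorted halves.
After all merges, the sorted array is [1, 7, 20, 21, 24, 29].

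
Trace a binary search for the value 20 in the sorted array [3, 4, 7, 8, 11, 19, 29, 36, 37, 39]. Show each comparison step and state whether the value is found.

Binary search for 20 in [3, 4, 7, 8, 11, 19, 29, 36, 37, 39]:

lo=0, hi=9, mid=4, arr[mid]=11 -> 11 < 20, search right half
lo=5, hi=9, mid=7, arr[mid]=36 -> 36 > 20, search left half
lo=5, hi=6, mid=5, arr[mid]=19 -> 19 < 20, search right half
lo=6, hi=6, mid=6, arr[mid]=29 -> 29 > 20, search left half
lo=6 > hi=5, target 20 not found

Binary search determines that 20 is not in the array after 4 comparisons. The search space was exhausted without finding the target.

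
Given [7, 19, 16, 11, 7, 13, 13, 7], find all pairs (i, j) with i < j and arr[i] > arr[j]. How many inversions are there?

Finding inversions in [7, 19, 16, 11, 7, 13, 13, 7]:

(1, 2): arr[1]=19 > arr[2]=16
(1, 3): arr[1]=19 > arr[3]=11
(1, 4): arr[1]=19 > arr[4]=7
(1, 5): arr[1]=19 > arr[5]=13
(1, 6): arr[1]=19 > arr[6]=13
(1, 7): arr[1]=19 > arr[7]=7
(2, 3): arr[2]=16 > arr[3]=11
(2, 4): arr[2]=16 > arr[4]=7
(2, 5): arr[2]=16 > arr[5]=13
(2, 6): arr[2]=16 > arr[6]=13
(2, 7): arr[2]=16 > arr[7]=7
(3, 4): arr[3]=11 > arr[4]=7
(3, 7): arr[3]=11 > arr[7]=7
(5, 7): arr[5]=13 > arr[7]=7
(6, 7): arr[6]=13 > arr[7]=7

Total inversions: 15

The array has 15 inversion(s): (1,2), (1,3), (1,4), (1,5), (1,6), (1,7), (2,3), (2,4), (2,5), (2,6), (2,7), (3,4), (3,7), (5,7), (6,7). Each pair (i,j) satisfies i < j and arr[i] > arr[j].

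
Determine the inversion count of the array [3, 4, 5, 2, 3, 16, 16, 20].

Finding inversions in [3, 4, 5, 2, 3, 16, 16, 20]:

(0, 3): arr[0]=3 > arr[3]=2
(1, 3): arr[1]=4 > arr[3]=2
(1, 4): arr[1]=4 > arr[4]=3
(2, 3): arr[2]=5 > arr[3]=2
(2, 4): arr[2]=5 > arr[4]=3

Total inversions: 5

The array has 5 inversion(s): (0,3), (1,3), (1,4), (2,3), (2,4). Each pair (i,j) satisfies i < j and arr[i] > arr[j].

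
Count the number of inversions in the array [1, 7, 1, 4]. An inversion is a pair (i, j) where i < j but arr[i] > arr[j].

Finding inversions in [1, 7, 1, 4]:

(1, 2): arr[1]=7 > arr[2]=1
(1, 3): arr[1]=7 > arr[3]=4

Total inversions: 2

The array has 2 inversion(s): (1,2), (1,3). Each pair (i,j) satisfies i < j and arr[i] > arr[j].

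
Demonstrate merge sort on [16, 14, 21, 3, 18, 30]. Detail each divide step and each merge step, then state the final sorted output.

Merge sort trace:

Split: [16, 14, 21, 3, 18, 30] -> [16, 14, 21] and [3, 18, 30]
  Split: [16, 14, 21] -> [16] and [14, 21]
    Split: [14, 21] -> [14] and [21]
    Merge: [14] + [21] -> [14, 21]
  Merge: [16] + [14, 21] -> [14, 16, 21]
  Split: [3, 18, 30] -> [3] and [18, 30]
    Split: [18, 30] -> [18] and [30]
    Merge: [18] + [30] -> [18, 30]
  Merge: [3] + [18, 30] -> [3, 18, 30]
Merge: [14, 16, 21] + [3, 18, 30] -> [3, 14, 16, 18, 21, 30]

Final sorted array: [3, 14, 16, 18, 21, 30]

The merge sort proceeds by recursively splitting the array and merging sorted halves.
After all merges, the sorted array is [3, 14, 16, 18, 21, 30].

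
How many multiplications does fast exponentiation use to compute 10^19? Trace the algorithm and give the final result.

Computing 10^19 by squaring (build up from 10^1; each line after the first costs one multiplication):

10^1 = 10
10^2 = (10^1)^2 = 10^2 = 100
10^4 = (10^2)^2 = 100^2 = 10000
10^8 = (10^4)^2 = 10000^2 = 100000000
10^9 = 10 * 10^8 = 10 * 100000000 = 1000000000
10^18 = (10^9)^2 = 1000000000^2 = 1000000000000000000
10^19 = 10 * 10^18 = 10 * 1000000000000000000 = 10000000000000000000

Result: 10000000000000000000
Multiplications needed: 6 (6 lines after 10^1)

10^19 = 10000000000000000000. Using exponentiation by squaring, this requires 6 multiplications. The key idea: if the exponent is even, square the half-power; if odd, multiply by the base once.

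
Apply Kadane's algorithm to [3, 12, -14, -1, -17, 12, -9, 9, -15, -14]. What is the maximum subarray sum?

Using Kadane's algorithm on [3, 12, -14, -1, -17, 12, -9, 9, -15, -14]:

Scanning through the array:
Position 1 (value 12): max_ending_here = 15, max_so_far = 15
Position 2 (value -14): max_ending_here = 1, max_so_far = 15
Position 3 (value -1): max_ending_here = 0, max_so_far = 15
Position 4 (value -17): max_ending_here = -17, max_so_far = 15
Position 5 (value 12): max_ending_here = 12, max_so_far = 15
Position 6 (value -9): max_ending_here = 3, max_so_far = 15
Position 7 (value 9): max_ending_here = 12, max_so_far = 15
Position 8 (value -15): max_ending_here = -3, max_so_far = 15
Position 9 (value -14): max_ending_here = -14, max_so_far = 15

Maximum subarray: [3, 12]
Maximum sum: 15

The maximum subarray is [3, 12] with sum 15. This subarray runs from index 0 to index 1.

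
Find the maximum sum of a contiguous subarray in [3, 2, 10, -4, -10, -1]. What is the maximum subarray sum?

Using Kadane's algorithm on [3, 2, 10, -4, -10, -1]:

Scanning through the array:
Position 1 (value 2): max_ending_here = 5, max_so_far = 5
Position 2 (value 10): max_ending_here = 15, max_so_far = 15
Position 3 (value -4): max_ending_here = 11, max_so_far = 15
Position 4 (value -10): max_ending_here = 1, max_so_far = 15
Position 5 (value -1): max_ending_here = 0, max_so_far = 15

Maximum subarray: [3, 2, 10]
Maximum sum: 15

The maximum subarray is [3, 2, 10] with sum 15. This subarray runs from index 0 to index 2.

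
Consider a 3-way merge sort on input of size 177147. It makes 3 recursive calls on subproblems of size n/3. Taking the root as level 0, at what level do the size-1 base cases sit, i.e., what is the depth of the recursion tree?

For divide and conquer with division factor 3:

Problem sizes at each level:
Level 0: 177147
Level 1: 59049
Level 2: 19683
Level 3: 6561
Level 4: 2187
Level 5: 729
Level 6: 243
Level 7: 81
Level 8: 27
Level 9: 9
Level 10: 3
Level 11: 1

The root is level 0 and the size-1 base case is level 11 (the tree spans levels 0 through 11, i.e. 12 levels counting the root), so the depth is the number of divisions: log_3(177147) = 11

The recursion tree depth is log_3(177147) = 11. At each level, the problem size is divided by 3, so it takes 11 divisions to reduce to a base case of size 1. The algorithm makes 3 recursive calls at each level.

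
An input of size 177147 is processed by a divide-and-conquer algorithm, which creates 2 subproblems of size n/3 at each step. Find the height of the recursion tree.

For divide and conquer with division factor 3:

Problem sizes at each level:
Level 0: 177147
Level 1: 59049
Level 2: 19683
Level 3: 6561
Level 4: 2187
Level 5: 729
Level 6: 243
Level 7: 81
Level 8: 27
Level 9: 9
Level 10: 3
Level 11: 1

The root is level 0 and the size-1 base case is level 11 (the tree spans levels 0 through 11, i.e. 12 levels counting the root), so the depth is the number of divisions: log_3(177147) = 11

The recursion tree depth is log_3(177147) = 11. At each level, the problem size is divided by 3, so it takes 11 divisions to reduce to a base case of size 1. The algorithm makes 2 recursive calls at each level.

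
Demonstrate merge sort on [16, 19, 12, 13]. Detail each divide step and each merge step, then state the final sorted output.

Merge sort trace:

Split: [16, 19, 12, 13] -> [16, 19] and [12, 13]
  Split: [16, 19] -> [16] and [19]
  Merge: [16] + [19] -> [16, 19]
  Split: [12, 13] -> [12] and [13]
  Merge: [12] + [13] -> [12, 13]
Merge: [16, 19] + [12, 13] -> [12, 13, 16, 19]

Final sorted array: [12, 13, 16, 19]

The merge sort proceeds by recursively splitting the array and merging sorted halves.
After all merges, the sorted array is [12, 13, 16, 19].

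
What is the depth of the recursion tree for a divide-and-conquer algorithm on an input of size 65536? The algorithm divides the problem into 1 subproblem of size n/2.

For divide and conquer with division factor 2:

Problem sizes at each level:
Level 0: 65536
Level 1: 32768
Level 2: 16384
Level 3: 8192
Level 4: 4096
Level 5: 2048
Level 6: 1024
Level 7: 512
Level 8: 256
Level 9: 128
Level 10: 64
Level 11: 32
Level 12: 16
Level 13: 8
Level 14: 4
Level 15: 2
Level 16: 1

The root is level 0 and the size-1 base case is level 16 (the tree spans levels 0 through 16, i.e. 17 levels counting the root), so the depth is the number of divisions: log_2(65536) = 16

The recursion tree depth is log_2(65536) = 16. At each level, the problem size is divided by 2, so it takes 16 divisions to reduce to a base case of size 1. The algorithm makes 1 recursive call at each level.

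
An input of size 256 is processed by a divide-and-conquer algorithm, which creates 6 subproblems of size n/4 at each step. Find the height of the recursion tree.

For divide and conquer with division factor 4:

Problem sizes at each level:
Level 0: 256
Level 1: 64
Level 2: 16
Level 3: 4
Level 4: 1

The root is level 0 and the size-1 base case is level 4 (the tree spans levels 0 through 4, i.e. 5 levels counting the root), so the depth is the number of divisions: log_4(256) = 4

The recursion tree depth is log_4(256) = 4. At each level, the problem size is divided by 4, so it takes 4 divisions to reduce to a base case of size 1. The algorithm makes 6 recursive calls at each level.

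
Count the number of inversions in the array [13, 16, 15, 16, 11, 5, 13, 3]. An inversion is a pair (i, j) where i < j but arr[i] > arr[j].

Finding inversions in [13, 16, 15, 16, 11, 5, 13, 3]:

(0, 4): arr[0]=13 > arr[4]=11
(0, 5): arr[0]=13 > arr[5]=5
(0, 7): arr[0]=13 > arr[7]=3
(1, 2): arr[1]=16 > arr[2]=15
(1, 4): arr[1]=16 > arr[4]=11
(1, 5): arr[1]=16 > arr[5]=5
(1, 6): arr[1]=16 > arr[6]=13
(1, 7): arr[1]=16 > arr[7]=3
(2, 4): arr[2]=15 > arr[4]=11
(2, 5): arr[2]=15 > arr[5]=5
(2, 6): arr[2]=15 > arr[6]=13
(2, 7): arr[2]=15 > arr[7]=3
(3, 4): arr[3]=16 > arr[4]=11
(3, 5): arr[3]=16 > arr[5]=5
(3, 6): arr[3]=16 > arr[6]=13
(3, 7): arr[3]=16 > arr[7]=3
(4, 5): arr[4]=11 > arr[5]=5
(4, 7): arr[4]=11 > arr[7]=3
(5, 7): arr[5]=5 > arr[7]=3
(6, 7): arr[6]=13 > arr[7]=3

Total inversions: 20

The array has 20 inversion(s): (0,4), (0,5), (0,7), (1,2), (1,4), (1,5), (1,6), (1,7), (2,4), (2,5), (2,6), (2,7), (3,4), (3,5), (3,6), (3,7), (4,5), (4,7), (5,7), (6,7). Each pair (i,j) satisfies i < j and arr[i] > arr[j].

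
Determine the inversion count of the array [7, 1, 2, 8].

Finding inversions in [7, 1, 2, 8]:

(0, 1): arr[0]=7 > arr[1]=1
(0, 2): arr[0]=7 > arr[2]=2

Total inversions: 2

The array has 2 inversion(s): (0,1), (0,2). Each pair (i,j) satisfies i < j and arr[i] > arr[j].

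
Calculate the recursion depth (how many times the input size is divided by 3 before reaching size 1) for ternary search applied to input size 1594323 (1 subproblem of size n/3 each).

For divide and conquer with division factor 3:

Problem sizes at each level:
Level 0: 1594323
Level 1: 531441
Level 2: 177147
Level 3: 59049
Level 4: 19683
Level 5: 6561
Level 6: 2187
Level 7: 729
Level 8: 243
Level 9: 81
Level 10: 27
Level 11: 9
Level 12: 3
Level 13: 1

The root is level 0 and the size-1 base case is level 13 (the tree spans levels 0 through 13, i.e. 14 levels counting the root), so the depth is the number of divisions: log_3(1594323) = 13

The recursion tree depth is log_3(1594323) = 13. At each level, the problem size is divided by 3, so it takes 13 divisions to reduce to a base case of size 1. The algorithm makes 1 recursive call at each level.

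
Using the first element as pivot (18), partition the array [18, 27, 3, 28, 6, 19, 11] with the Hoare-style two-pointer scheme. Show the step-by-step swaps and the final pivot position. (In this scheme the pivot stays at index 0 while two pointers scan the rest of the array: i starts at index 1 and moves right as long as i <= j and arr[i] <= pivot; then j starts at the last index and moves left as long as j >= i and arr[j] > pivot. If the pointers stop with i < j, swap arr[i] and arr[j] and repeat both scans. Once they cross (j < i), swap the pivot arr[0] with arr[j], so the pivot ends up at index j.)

Hoare-style two-pointer partition with pivot = 18:

Initial array: [18, 27, 3, 28, 6, 19, 11]

Pointers start at i = 1, j = 6.
i stops at index 1 (arr[1]=27 > 18), j stops at index 6 (arr[6]=11 <= 18): swap arr[1] and arr[6], array becomes [18, 11, 3, 28, 6, 19, 27]
i stops at index 3 (arr[3]=28 > 18), j stops at index 4 (arr[4]=6 <= 18): swap arr[3] and arr[4], array becomes [18, 11, 3, 6, 28, 19, 27]
i ends at 4, j ends at 3: the pointers have crossed (j < i), so scanning stops.

Swap pivot arr[0] with arr[3] to place pivot at position 3: [6, 11, 3, 18, 28, 19, 27]
Pivot position: 3

After partitioning with pivot 18, the array becomes [6, 11, 3, 18, 28, 19, 27]. The pivot is placed at index 3. All elements to the left of the pivot are <= 18, and all elements to the right are > 18.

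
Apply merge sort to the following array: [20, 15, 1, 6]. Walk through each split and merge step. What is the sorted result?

Merge sort trace:

Split: [20, 15, 1, 6] -> [20, 15] and [1, 6]
  Split: [20, 15] -> [20] and [15]
  Merge: [20] + [15] -> [15, 20]
  Split: [1, 6] -> [1] and [6]
  Merge: [1] + [6] -> [1, 6]
Merge: [15, 20] + [1, 6] -> [1, 6, 15, 20]

Final sorted array: [1, 6, 15, 20]

The merge sort proceeds by recursively splitting the array and merging sorted halves.
After all merges, the sorted array is [1, 6, 15, 20].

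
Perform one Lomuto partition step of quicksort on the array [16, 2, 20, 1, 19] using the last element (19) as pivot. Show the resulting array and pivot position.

Lomuto partition with pivot = 19:

Initial array: [16, 2, 20, 1, 19]

arr[0]=16 <= 19: swap with position 0, array becomes [16, 2, 20, 1, 19]
arr[1]=2 <= 19: swap with position 1, array becomes [16, 2, 20, 1, 19]
arr[2]=20 > 19: no swap
arr[3]=1 <= 19: swap with position 2, array becomes [16, 2, 1, 20, 19]

Place pivot at position 3: [16, 2, 1, 19, 20]
Pivot position: 3

After partitioning with pivot 19, the array becomes [16, 2, 1, 19, 20]. The pivot is placed at index 3. All elements to the left of the pivot are <= 19, and all elements to the right are > 19.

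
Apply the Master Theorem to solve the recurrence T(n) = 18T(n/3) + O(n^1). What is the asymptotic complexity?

Master Theorem for T(n) = 18T(n/3) + O(n^1):

a = 18, b = 3, c = 1
log_b(a) = log_3(18) = 2.6309

Case 1: c = 1 < log_3(18) = 2.6309
T(n) = O(n^(log_3 18))

For T(n) = 18T(n/3) + O(n^1): log_3(18) = 2.6309. This is Case 1 of the Master Theorem (c < log_b(a), work dominated by leaves), giving O(n^(log_3 18)).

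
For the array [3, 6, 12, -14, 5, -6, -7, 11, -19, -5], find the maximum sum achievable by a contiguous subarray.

Using Kadane's algorithm on [3, 6, 12, -14, 5, -6, -7, 11, -19, -5]:

Scanning through the array:
Position 1 (value 6): max_ending_here = 9, max_so_far = 9
Position 2 (value 12): max_ending_here = 21, max_so_far = 21
Position 3 (value -14): max_ending_here = 7, max_so_far = 21
Position 4 (value 5): max_ending_here = 12, max_so_far = 21
Position 5 (value -6): max_ending_here = 6, max_so_far = 21
Position 6 (value -7): max_ending_here = -1, max_so_far = 21
Position 7 (value 11): max_ending_here = 11, max_so_far = 21
Position 8 (value -19): max_ending_here = -8, max_so_far = 21
Position 9 (value -5): max_ending_here = -5, max_so_far = 21

Maximum subarray: [3, 6, 12]
Maximum sum: 21

The maximum subarray is [3, 6, 12] with sum 21. This subarray runs from index 0 to index 2.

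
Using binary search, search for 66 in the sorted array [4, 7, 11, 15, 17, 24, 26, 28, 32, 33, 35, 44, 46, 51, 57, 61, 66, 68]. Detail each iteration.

Binary search for 66 in [4, 7, 11, 15, 17, 24, 26, 28, 32, 33, 35, 44, 46, 51, 57, 61, 66, 68]:

lo=0, hi=17, mid=8, arr[mid]=32 -> 32 < 66, search right half
lo=9, hi=17, mid=13, arr[mid]=51 -> 51 < 66, search right half
lo=14, hi=17, mid=15, arr[mid]=61 -> 61 < 66, search right half
lo=16, hi=17, mid=16, arr[mid]=66 -> Found target at index 16!

Binary search finds 66 at index 16 after 4 comparisons. The search repeatedly halves the search space by comparing with the middle element.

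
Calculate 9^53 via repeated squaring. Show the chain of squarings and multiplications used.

Computing 9^53 by squaring (build up from 9^1; each line after the first costs one multiplication):

9^1 = 9
9^2 = (9^1)^2 = 9^2 = 81
9^3 = 9 * 9^2 = 9 * 81 = 729
9^6 = (9^3)^2 = 729^2 = 531441
9^12 = (9^6)^2 = 531441^2 = 282429536481
9^13 = 9 * 9^12 = 9 * 282429536481 = 2541865828329
9^26 = (9^13)^2 = 2541865828329^2 = 6461081889226673298932241
9^52 = (9^26)^2 = 6461081889226673298932241^2 = 41745579179292917813953351511015323088870709282081
9^53 = 9 * 9^52 = 9 * 41745579179292917813953351511015323088870709282081 = 375710212613636260325580163599137907799836383538729

Result: 375710212613636260325580163599137907799836383538729
Multiplications needed: 8 (8 lines after 9^1)

9^53 = 375710212613636260325580163599137907799836383538729. Using exponentiation by squaring, this requires 8 multiplications. The key idea: if the exponent is even, square the half-power; if odd, multiply by the base once.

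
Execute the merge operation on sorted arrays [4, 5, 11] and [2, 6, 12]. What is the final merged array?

Merging process:

Compare 4 vs 2: take 2 from right. Merged: [2]
Compare 4 vs 6: take 4 from left. Merged: [2, 4]
Compare 5 vs 6: take 5 from left. Merged: [2, 4, 5]
Compare 11 vs 6: take 6 from right. Merged: [2, 4, 5, 6]
Compare 11 vs 12: take 11 from left. Merged: [2, 4, 5, 6, 11]
Append remaining from right: [12]. Merged: [2, 4, 5, 6, 11, 12]

Final merged array: [2, 4, 5, 6, 11, 12]
Total comparisons: 5

The merged array is [2, 4, 5, 6, 11, 12], requiring 5 comparisons. The merge step runs in O(n) time where n is the total number of elements.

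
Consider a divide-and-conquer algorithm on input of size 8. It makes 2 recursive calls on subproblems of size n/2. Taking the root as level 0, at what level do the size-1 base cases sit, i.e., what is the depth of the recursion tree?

For divide and conquer with division factor 2:

Problem sizes at each level:
Level 0: 8
Level 1: 4
Level 2: 2
Level 3: 1

The root is level 0 and the size-1 base case is level 3 (the tree spans levels 0 through 3, i.e. 4 levels counting the root), so the depth is the number of divisions: log_2(8) = 3

The recursion tree depth is log_2(8) = 3. At each level, the problem size is divided by 2, so it takes 3 divisions to reduce to a base case of size 1. The algorithm makes 2 recursive calls at each level.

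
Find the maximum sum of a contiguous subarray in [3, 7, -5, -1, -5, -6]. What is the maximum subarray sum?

Using Kadane's algorithm on [3, 7, -5, -1, -5, -6]:

Scanning through the array:
Position 1 (value 7): max_ending_here = 10, max_so_far = 10
Position 2 (value -5): max_ending_here = 5, max_so_far = 10
Position 3 (value -1): max_ending_here = 4, max_so_far = 10
Position 4 (value -5): max_ending_here = -1, max_so_far = 10
Position 5 (value -6): max_ending_here = -6, max_so_far = 10

Maximum subarray: [3, 7]
Maximum sum: 10

The maximum subarray is [3, 7] with sum 10. This subarray runs from index 0 to index 1.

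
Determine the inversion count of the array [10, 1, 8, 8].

Finding inversions in [10, 1, 8, 8]:

(0, 1): arr[0]=10 > arr[1]=1
(0, 2): arr[0]=10 > arr[2]=8
(0, 3): arr[0]=10 > arr[3]=8

Total inversions: 3

The array has 3 inversion(s): (0,1), (0,2), (0,3). Each pair (i,j) satisfies i < j and arr[i] > arr[j].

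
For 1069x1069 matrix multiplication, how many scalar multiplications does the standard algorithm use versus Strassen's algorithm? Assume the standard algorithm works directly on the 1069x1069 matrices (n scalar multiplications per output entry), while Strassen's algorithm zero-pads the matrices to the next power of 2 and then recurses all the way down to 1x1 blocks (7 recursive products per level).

Matrix multiplication for 1069x1069 matrices:

Strassen's algorithm requires power-of-2 dimensions. Pad 1069x1069 to 2048x2048 (next power of 2).

Standard algorithm: 1069^3 = 1221611509 multiplications
Strassen's algorithm: 7^(log2(2048)) = 7^11 = 1977326743 multiplications
Difference: 1221611509 - 1977326743 = -755715234 (Strassen uses MORE here due to padding overhead — for small or just-over-power-of-2 n, padding can outweigh the per-level savings)

Standard: 1221611509 multiplications (1069^3). Strassen: 1977326743 multiplications (7^11, after padding to 2048x2048). Strassen reduces 8 recursive multiplications to 7 at each level.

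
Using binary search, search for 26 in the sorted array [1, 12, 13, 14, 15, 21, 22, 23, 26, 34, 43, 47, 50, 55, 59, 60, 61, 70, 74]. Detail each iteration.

Binary search for 26 in [1, 12, 13, 14, 15, 21, 22, 23, 26, 34, 43, 47, 50, 55, 59, 60, 61, 70, 74]:

lo=0, hi=18, mid=9, arr[mid]=34 -> 34 > 26, search left half
lo=0, hi=8, mid=4, arr[mid]=15 -> 15 < 26, search right half
lo=5, hi=8, mid=6, arr[mid]=22 -> 22 < 26, search right half
lo=7, hi=8, mid=7, arr[mid]=23 -> 23 < 26, search right half
lo=8, hi=8, mid=8, arr[mid]=26 -> Found target at index 8!

Binary search finds 26 at index 8 after 5 comparisons. The search repeatedly halves the search space by comparing with the middle element.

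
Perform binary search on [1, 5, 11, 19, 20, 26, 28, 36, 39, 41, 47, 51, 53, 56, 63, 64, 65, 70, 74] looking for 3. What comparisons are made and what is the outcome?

Binary search for 3 in [1, 5, 11, 19, 20, 26, 28, 36, 39, 41, 47, 51, 53, 56, 63, 64, 65, 70, 74]:

lo=0, hi=18, mid=9, arr[mid]=41 -> 41 > 3, search left half
lo=0, hi=8, mid=4, arr[mid]=20 -> 20 > 3, search left half
lo=0, hi=3, mid=1, arr[mid]=5 -> 5 > 3, search left half
lo=0, hi=0, mid=0, arr[mid]=1 -> 1 < 3, search right half
lo=1 > hi=0, target 3 not found

Binary search determines that 3 is not in the array after 4 comparisons. The search space was exhausted without finding the target.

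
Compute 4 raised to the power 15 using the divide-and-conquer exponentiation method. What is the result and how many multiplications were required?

Computing 4^15 by squaring (build up from 4^1; each line after the first costs one multiplication):

4^1 = 4
4^2 = (4^1)^2 = 4^2 = 16
4^3 = 4 * 4^2 = 4 * 16 = 64
4^6 = (4^3)^2 = 64^2 = 4096
4^7 = 4 * 4^6 = 4 * 4096 = 16384
4^14 = (4^7)^2 = 16384^2 = 268435456
4^15 = 4 * 4^14 = 4 * 268435456 = 1073741824

Result: 1073741824
Multiplications needed: 6 (6 lines after 4^1)

4^15 = 1073741824. Using exponentiation by squaring, this requires 6 multiplications. The key idea: if the exponent is even, square the half-power; if odd, multiply by the base once.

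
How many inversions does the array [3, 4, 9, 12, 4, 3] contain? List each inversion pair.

Finding inversions in [3, 4, 9, 12, 4, 3]:

(1, 5): arr[1]=4 > arr[5]=3
(2, 4): arr[2]=9 > arr[4]=4
(2, 5): arr[2]=9 > arr[5]=3
(3, 4): arr[3]=12 > arr[4]=4
(3, 5): arr[3]=12 > arr[5]=3
(4, 5): arr[4]=4 > arr[5]=3

Total inversions: 6

The array has 6 inversion(s): (1,5), (2,4), (2,5), (3,4), (3,5), (4,5). Each pair (i,j) satisfies i < j and arr[i] > arr[j].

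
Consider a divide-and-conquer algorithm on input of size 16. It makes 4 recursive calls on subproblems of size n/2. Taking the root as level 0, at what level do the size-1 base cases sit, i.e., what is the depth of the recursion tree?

For divide and conquer with division factor 2:

Problem sizes at each level:
Level 0: 16
Level 1: 8
Level 2: 4
Level 3: 2
Level 4: 1

The root is level 0 and the size-1 base case is level 4 (the tree spans levels 0 through 4, i.e. 5 levels counting the root), so the depth is the number of divisions: log_2(16) = 4

The recursion tree depth is log_2(16) = 4. At each level, the problem size is divided by 2, so it takes 4 divisions to reduce to a base case of size 1. The algorithm makes 4 recursive calls at each level.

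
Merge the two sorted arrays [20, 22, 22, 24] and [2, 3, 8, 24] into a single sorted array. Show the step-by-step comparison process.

Merging process:

Compare 20 vs 2: take 2 from right. Merged: [2]
Compare 20 vs 3: take 3 from right. Merged: [2, 3]
Compare 20 vs 8: take 8 from right. Merged: [2, 3, 8]
Compare 20 vs 24: take 20 from left. Merged: [2, 3, 8, 20]
Compare 22 vs 24: take 22 from left. Merged: [2, 3, 8, 20, 22]
Compare 22 vs 24: take 22 from left. Merged: [2, 3, 8, 20, 22, 22]
Compare 24 vs 24: take 24 from left. Merged: [2, 3, 8, 20, 22, 22, 24]
Append remaining from right: [24]. Merged: [2, 3, 8, 20, 22, 22, 24, 24]

Final merged array: [2, 3, 8, 20, 22, 22, 24, 24]
Total comparisons: 7

The merged array is [2, 3, 8, 20, 22, 22, 24, 24], requiring 7 comparisons. The merge step runs in O(n) time where n is the total number of elements.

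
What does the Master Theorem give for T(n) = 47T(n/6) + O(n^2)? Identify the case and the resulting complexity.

Master Theorem for T(n) = 47T(n/6) + O(n^2):

a = 47, b = 6, c = 2
log_b(a) = log_6(47) = 2.1488

Case 1: c = 2 < log_6(47) = 2.1488
T(n) = O(n^(log_6 47))

For T(n) = 47T(n/6) + O(n^2): log_6(47) = 2.1488. This is Case 1 of the Master Theorem (c < log_b(a), work dominated by leaves), giving O(n^(log_6 47)).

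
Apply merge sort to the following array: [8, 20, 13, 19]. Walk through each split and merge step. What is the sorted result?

Merge sort trace:

Split: [8, 20, 13, 19] -> [8, 20] and [13, 19]
  Split: [8, 20] -> [8] and [20]
  Merge: [8] + [20] -> [8, 20]
  Split: [13, 19] -> [13] and [19]
  Merge: [13] + [19] -> [13, 19]
Merge: [8, 20] + [13, 19] -> [8, 13, 19, 20]

Final sorted array: [8, 13, 19, 20]

The merge sort proceeds by recursively splitting the array and merging sorted halves.
After all merges, the sorted array is [8, 13, 19, 20].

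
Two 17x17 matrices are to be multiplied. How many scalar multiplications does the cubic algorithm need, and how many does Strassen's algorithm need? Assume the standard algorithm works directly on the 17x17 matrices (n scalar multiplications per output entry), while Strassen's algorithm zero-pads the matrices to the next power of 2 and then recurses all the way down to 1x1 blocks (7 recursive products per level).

Matrix multiplication for 17x17 matrices:

Strassen's algorithm requires power-of-2 dimensions. Pad 17x17 to 32x32 (next power of 2).

Standard algorithm: 17^3 = 4913 multiplications
Strassen's algorithm: 7^(log2(32)) = 7^5 = 16807 multiplications
Difference: 4913 - 16807 = -11894 (Strassen uses MORE here due to padding overhead — for small or just-over-power-of-2 n, padding can outweigh the per-level savings)

Standard: 4913 multiplications (17^3). Strassen: 16807 multiplications (7^5, after padding to 32x32). Strassen reduces 8 recursive multiplications to 7 at each level.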